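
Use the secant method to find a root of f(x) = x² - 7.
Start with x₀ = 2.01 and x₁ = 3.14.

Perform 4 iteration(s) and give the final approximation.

f(x) = x² - 7
x₀ = 2.01, x₁ = 3.14

Secant formula: x_{n+1} = x_n - f(x_n)(x_n - x_{n-1})/(f(x_n) - f(x_{n-1}))

Iteration 1:
  f(2.010000) = -2.959900
  f(3.140000) = 2.859600
  x_2 = 3.140000 - 2.859600×(3.140000 - 2.010000)/(2.859600 - (-2.959900))
       = 2.584738
Iteration 2:
  f(3.140000) = 2.859600
  f(2.584738) = -0.319130
  x_3 = 2.584738 - (-0.319130)×(2.584738 - 3.140000)/(-0.319130 - 2.859600)
       = 2.640484
Iteration 3:
  f(2.584738) = -0.319130
  f(2.640484) = -0.027846
  x_4 = 2.640484 - (-0.027846)×(2.640484 - 2.584738)/(-0.027846 - (-0.319130))
       = 2.645813
Iteration 4:
  f(2.640484) = -0.027846
  f(2.645813) = 0.000325
  x_5 = 2.645813 - 0.000325×(2.645813 - 2.640484)/(0.000325 - (-0.027846))
       = 2.645751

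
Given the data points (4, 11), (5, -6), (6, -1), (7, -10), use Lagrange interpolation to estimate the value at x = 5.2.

Lagrange interpolation formula:
P(x) = Σ yᵢ × Lᵢ(x)
where Lᵢ(x) = Π_{j≠i} (x - xⱼ)/(xᵢ - xⱼ)

L_0(5.2) = (5.2 - 5)/(4 - 5) × (5.2 - 6)/(4 - 6) × (5.2 - 7)/(4 - 7) = -0.048000
L_1(5.2) = (5.2 - 4)/(5 - 4) × (5.2 - 6)/(5 - 6) × (5.2 - 7)/(5 - 7) = 0.864000
L_2(5.2) = (5.2 - 4)/(6 - 4) × (5.2 - 5)/(6 - 5) × (5.2 - 7)/(6 - 7) = 0.216000
L_3(5.2) = (5.2 - 4)/(7 - 4) × (5.2 - 5)/(7 - 5) × (5.2 - 6)/(7 - 6) = -0.032000

P(5.2) = 11×L_0(5.2) + (-6)×L_1(5.2) + (-1)×L_2(5.2) + (-10)×L_3(5.2)
P(5.2) = -5.608000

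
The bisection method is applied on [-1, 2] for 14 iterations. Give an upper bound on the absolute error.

Bisection error bound: |error| ≤ (b-a)/2^n
|error| ≤ (2 - (-1))/2^14 = 3/2^14
|error| ≤ 0.0001831055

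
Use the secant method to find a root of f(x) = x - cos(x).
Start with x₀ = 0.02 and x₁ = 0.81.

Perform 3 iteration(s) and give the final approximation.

f(x) = x - cos(x)
x₀ = 0.02, x₁ = 0.81

Secant formula: x_{n+1} = x_n - f(x_n)(x_n - x_{n-1})/(f(x_n) - f(x_{n-1}))

Iteration 1:
  f(0.020000) = -0.979800
  f(0.810000) = 0.120502
  x_2 = 0.810000 - 0.120502×(0.810000 - 0.020000)/(0.120502 - (-0.979800))
       = 0.723482
Iteration 2:
  f(0.810000) = 0.120502
  f(0.723482) = -0.026024
  x_3 = 0.723482 - (-0.026024)×(0.723482 - 0.810000)/(-0.026024 - 0.120502)
       = 0.738848
Iteration 3:
  f(0.723482) = -0.026024
  f(0.738848) = -0.000397
  x_4 = 0.738848 - (-0.000397)×(0.738848 - 0.723482)/(-0.000397 - (-0.026024))
       = 0.739086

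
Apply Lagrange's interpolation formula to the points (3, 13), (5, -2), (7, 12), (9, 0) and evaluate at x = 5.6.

Lagrange interpolation formula:
P(x) = Σ yᵢ × Lᵢ(x)
where Lᵢ(x) = Π_{j≠i} (x - xⱼ)/(xᵢ - xⱼ)

L_0(5.6) = (5.6 - 5)/(3 - 5) × (5.6 - 7)/(3 - 7) × (5.6 - 9)/(3 - 9) = -0.059500
L_1(5.6) = (5.6 - 3)/(5 - 3) × (5.6 - 7)/(5 - 7) × (5.6 - 9)/(5 - 9) = 0.773500
L_2(5.6) = (5.6 - 3)/(7 - 3) × (5.6 - 5)/(7 - 5) × (5.6 - 9)/(7 - 9) = 0.331500
L_3(5.6) = (5.6 - 3)/(9 - 3) × (5.6 - 5)/(9 - 5) × (5.6 - 7)/(9 - 7) = -0.045500

P(5.6) = 13×L_0(5.6) + (-2)×L_1(5.6) + 12×L_2(5.6) + 0×L_3(5.6)
P(5.6) = 1.657500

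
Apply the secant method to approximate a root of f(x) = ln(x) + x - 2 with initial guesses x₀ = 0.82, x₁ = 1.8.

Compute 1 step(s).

f(x) = ln(x) + x - 2
x₀ = 0.82, x₁ = 1.8

Secant formula: x_{n+1} = x_n - f(x_n)(x_n - x_{n-1})/(f(x_n) - f(x_{n-1}))

Iteration 1:
  f(0.820000) = -1.378451
  f(1.800000) = 0.387787
  x_2 = 1.800000 - 0.387787×(1.800000 - 0.820000)/(0.387787 - (-1.378451))
       = 1.584836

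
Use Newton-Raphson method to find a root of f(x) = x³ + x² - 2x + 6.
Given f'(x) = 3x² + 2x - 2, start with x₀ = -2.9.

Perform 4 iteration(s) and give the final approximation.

f(x) = x³ + x² - 2x + 6
f'(x) = 3x² + 2x - 2
x₀ = -2.9

Newton-Raphson formula: x_{n+1} = x_n - f(x_n)/f'(x_n)

Iteration 1:
  f(-2.900000) = -4.179000
  f'(-2.900000) = 17.430000
  x_1 = -2.900000 - (-4.179000)/17.430000 = -2.660241
Iteration 2:
  f(-2.660241) = -0.428847
  f'(-2.660241) = 13.910164
  x_2 = -2.660241 - (-0.428847)/13.910164 = -2.629411
Iteration 3:
  f(-2.629411) = -0.006606
  f'(-2.629411) = 13.482587
  x_3 = -2.629411 - (-0.006606)/13.482587 = -2.628921
Iteration 4:
  f(-2.628921) = -0.000002
  f'(-2.628921) = 13.475838
  x_4 = -2.628921 - (-0.000002)/13.475838 = -2.628921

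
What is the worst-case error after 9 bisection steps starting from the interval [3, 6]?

Bisection error bound: |error| ≤ (b-a)/2^n
|error| ≤ (6 - 3)/2^9 = 3/2^9
|error| ≤ 0.0058593750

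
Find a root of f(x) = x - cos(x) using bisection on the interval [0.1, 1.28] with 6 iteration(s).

f(x) = x - cos(x)
Initial interval: [0.1, 1.28]

Iteration 1:
  c_1 = (0.100000 + 1.280000)/2 = 0.690000
  f(c_1) = f(0.690000) = -0.081246
  f(a) × f(c) ≥ 0, new interval: [0.690000, 1.280000]
Iteration 2:
  c_2 = (0.690000 + 1.280000)/2 = 0.985000
  f(c_2) = f(0.985000) = 0.432137
  f(a) × f(c) < 0, new interval: [0.690000, 0.985000]
Iteration 3:
  c_3 = (0.690000 + 0.985000)/2 = 0.837500
  f(c_3) = f(0.837500) = 0.168178
  f(a) × f(c) < 0, new interval: [0.690000, 0.837500]
Iteration 4:
  c_4 = (0.690000 + 0.837500)/2 = 0.763750
  f(c_4) = f(0.763750) = 0.041503
  f(a) × f(c) < 0, new interval: [0.690000, 0.763750]
Iteration 5:
  c_5 = (0.690000 + 0.763750)/2 = 0.726875
  f(c_5) = f(0.726875) = -0.020380
  f(a) × f(c) ≥ 0, new interval: [0.726875, 0.763750]
Iteration 6:
  c_6 = (0.726875 + 0.763750)/2 = 0.745313
  f(c_6) = f(0.745313) = 0.010436
  f(a) × f(c) < 0, new interval: [0.726875, 0.745313]

After 6 iteration(s), the approximation is c_6 = 0.745313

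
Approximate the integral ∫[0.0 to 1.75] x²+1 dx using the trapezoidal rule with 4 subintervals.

f(x) = x²+1
a = 0.0, b = 1.75, n = 4
h = (b - a)/n = 0.437500

Trapezoidal rule: (h/2)[f(x₀) + 2f(x₁) + 2f(x₂) + ... + f(xₙ)]

x_0 = 0.0000, f(x_0) = 1.000000, coefficient = 1
x_1 = 0.4375, f(x_1) = 1.191406, coefficient = 2
x_2 = 0.8750, f(x_2) = 1.765625, coefficient = 2
x_3 = 1.3125, f(x_3) = 2.722656, coefficient = 2
x_4 = 1.7500, f(x_4) = 4.062500, coefficient = 1

I ≈ (0.437500/2) × 16.421875 = 3.592285
Exact value: 3.536458
Error: 0.055827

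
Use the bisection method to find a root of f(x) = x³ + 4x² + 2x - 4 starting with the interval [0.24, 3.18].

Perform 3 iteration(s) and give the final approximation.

f(x) = x³ + 4x² + 2x - 4
Initial interval: [0.24, 3.18]

Iteration 1:
  c_1 = (0.240000 + 3.180000)/2 = 1.710000
  f(c_1) = f(1.710000) = 16.116611
  f(a) × f(c) < 0, new interval: [0.240000, 1.710000]
Iteration 2:
  c_2 = (0.240000 + 1.710000)/2 = 0.975000
  f(c_2) = f(0.975000) = 2.679359
  f(a) × f(c) < 0, new interval: [0.240000, 0.975000]
Iteration 3:
  c_3 = (0.240000 + 0.975000)/2 = 0.607500
  f(c_3) = f(0.607500) = -1.084573
  f(a) × f(c) ≥ 0, new interval: [0.607500, 0.975000]

After 3 iteration(s), the approximation is c_3 = 0.607500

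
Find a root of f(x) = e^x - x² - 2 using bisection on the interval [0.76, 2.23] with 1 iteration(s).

f(x) = e^x - x² - 2
Initial interval: [0.76, 2.23]

Iteration 1:
  c_1 = (0.760000 + 2.230000)/2 = 1.495000
  f(c_1) = f(1.495000) = 0.224312
  f(a) × f(c) < 0, new interval: [0.760000, 1.495000]

After 1 iteration(s), the approximation is c_1 = 1.495000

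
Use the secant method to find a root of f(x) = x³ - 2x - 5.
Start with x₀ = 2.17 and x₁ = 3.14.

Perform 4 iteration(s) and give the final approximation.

f(x) = x³ - 2x - 5
x₀ = 2.17, x₁ = 3.14

Secant formula: x_{n+1} = x_n - f(x_n)(x_n - x_{n-1})/(f(x_n) - f(x_{n-1}))

Iteration 1:
  f(2.170000) = 0.878313
  f(3.140000) = 19.679144
  x_2 = 3.140000 - 19.679144×(3.140000 - 2.170000)/(19.679144 - 0.878313)
       = 2.124685
Iteration 2:
  f(3.140000) = 19.679144
  f(2.124685) = 0.342064
  x_3 = 2.124685 - 0.342064×(2.124685 - 3.140000)/(0.342064 - 19.679144)
       = 2.106724
Iteration 3:
  f(2.124685) = 0.342064
  f(2.106724) = 0.136799
  x_4 = 2.106724 - 0.136799×(2.106724 - 2.124685)/(0.136799 - 0.342064)
       = 2.094755
Iteration 4:
  f(2.106724) = 0.136799
  f(2.094755) = 0.002266
  x_5 = 2.094755 - 0.002266×(2.094755 - 2.106724)/(0.002266 - 0.136799)
       = 2.094553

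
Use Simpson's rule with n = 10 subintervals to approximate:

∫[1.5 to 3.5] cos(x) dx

f(x) = cos(x)
a = 1.5, b = 3.5, n = 10
h = (b - a)/n = 0.200000

Simpson's rule: (h/3)[f(x₀) + 4f(x₁) + 2f(x₂) + ... + f(xₙ)]

x_0 = 1.5000, f(x_0) = 0.070737, coefficient = 1
x_1 = 1.7000, f(x_1) = -0.128844, coefficient = 4
x_2 = 1.9000, f(x_2) = -0.323290, coefficient = 2
x_3 = 2.1000, f(x_3) = -0.504846, coefficient = 4
x_4 = 2.3000, f(x_4) = -0.666276, coefficient = 2
x_5 = 2.5000, f(x_5) = -0.801144, coefficient = 4
x_6 = 2.7000, f(x_6) = -0.904072, coefficient = 2
x_7 = 2.9000, f(x_7) = -0.970958, coefficient = 4
x_8 = 3.1000, f(x_8) = -0.999135, coefficient = 2
x_9 = 3.3000, f(x_9) = -0.987480, coefficient = 4
x_10 = 3.5000, f(x_10) = -0.936457, coefficient = 1

I ≈ (0.200000/3) × -20.224354 = -1.348290
Exact value: -1.348278
Error: 0.000012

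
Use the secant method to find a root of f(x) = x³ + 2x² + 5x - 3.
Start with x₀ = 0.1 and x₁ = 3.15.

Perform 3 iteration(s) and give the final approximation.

f(x) = x³ + 2x² + 5x - 3
x₀ = 0.1, x₁ = 3.15

Secant formula: x_{n+1} = x_n - f(x_n)(x_n - x_{n-1})/(f(x_n) - f(x_{n-1}))

Iteration 1:
  f(0.100000) = -2.479000
  f(3.150000) = 63.850875
  x_2 = 3.150000 - 63.850875×(3.150000 - 0.100000)/(63.850875 - (-2.479000))
       = 0.213990
Iteration 2:
  f(3.150000) = 63.850875
  f(0.213990) = -1.828667
  x_3 = 0.213990 - (-1.828667)×(0.213990 - 3.150000)/(-1.828667 - 63.850875)
       = 0.295735
Iteration 3:
  f(0.213990) = -1.828667
  f(0.295735) = -1.320540
  x_4 = 0.295735 - (-1.320540)×(0.295735 - 0.213990)/(-1.320540 - (-1.828667))
       = 0.508178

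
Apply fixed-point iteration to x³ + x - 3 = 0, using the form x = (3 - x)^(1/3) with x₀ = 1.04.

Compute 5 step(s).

Equation: x³ + x - 3 = 0
Fixed-point form: x = (3 - x)^(1/3)
x₀ = 1.04

x_1 = g(1.040000) = 1.251465
x_2 = g(1.251465) = 1.204735
x_3 = g(1.204735) = 1.215373
x_4 = g(1.215373) = 1.212967
x_5 = g(1.212967) = 1.213512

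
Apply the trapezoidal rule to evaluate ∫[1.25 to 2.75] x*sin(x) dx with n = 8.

f(x) = x*sin(x)
a = 1.25, b = 2.75, n = 8
h = (b - a)/n = 0.187500

Trapezoidal rule: (h/2)[f(x₀) + 2f(x₁) + 2f(x₂) + ... + f(xₙ)]

x_0 = 1.2500, f(x_0) = 1.186231, coefficient = 1
x_1 = 1.4375, f(x_1) = 1.424748, coefficient = 2
x_2 = 1.6250, f(x_2) = 1.622613, coefficient = 2
x_3 = 1.8125, f(x_3) = 1.759814, coefficient = 2
x_4 = 2.0000, f(x_4) = 1.818595, coefficient = 2
x_5 = 2.1875, f(x_5) = 1.784539, coefficient = 2
x_6 = 2.3750, f(x_6) = 1.647502, coefficient = 2
x_7 = 2.5625, f(x_7) = 1.402366, coefficient = 2
x_8 = 2.7500, f(x_8) = 1.049568, coefficient = 1

I ≈ (0.187500/2) × 25.156153 = 2.358389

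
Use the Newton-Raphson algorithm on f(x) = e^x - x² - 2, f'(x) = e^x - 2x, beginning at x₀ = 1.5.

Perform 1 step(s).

f(x) = e^x - x² - 2
f'(x) = e^x - 2x
x₀ = 1.5

Newton-Raphson formula: x_{n+1} = x_n - f(x_n)/f'(x_n)

Iteration 1:
  f(1.500000) = 0.231689
  f'(1.500000) = 1.481689
  x_1 = 1.500000 - 0.231689/1.481689 = 1.343632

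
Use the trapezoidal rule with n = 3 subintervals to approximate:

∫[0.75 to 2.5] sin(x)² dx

f(x) = sin(x)²
a = 0.75, b = 2.5, n = 3
h = (b - a)/n = 0.583333

Trapezoidal rule: (h/2)[f(x₀) + 2f(x₁) + 2f(x₂) + ... + f(xₙ)]

x_0 = 0.7500, f(x_0) = 0.464631, coefficient = 1
x_1 = 1.3333, f(x_1) = 0.944663, coefficient = 2
x_2 = 1.9167, f(x_2) = 0.885068, coefficient = 2
x_3 = 2.5000, f(x_3) = 0.358169, coefficient = 1

I ≈ (0.583333/2) × 4.482264 = 1.307327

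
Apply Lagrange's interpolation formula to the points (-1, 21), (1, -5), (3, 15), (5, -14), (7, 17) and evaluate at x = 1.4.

Lagrange interpolation formula:
P(x) = Σ yᵢ × Lᵢ(x)
where Lᵢ(x) = Π_{j≠i} (x - xⱼ)/(xᵢ - xⱼ)

L_0(1.4) = (1.4 - 1)/(-1 - 1) × (1.4 - 3)/(-1 - 3) × (1.4 - 5)/(-1 - 5) × (1.4 - 7)/(-1 - 7) = -0.033600
L_1(1.4) = (1.4 - (-1))/(1 - (-1)) × (1.4 - 3)/(1 - 3) × (1.4 - 5)/(1 - 5) × (1.4 - 7)/(1 - 7) = 0.806400
L_2(1.4) = (1.4 - (-1))/(3 - (-1)) × (1.4 - 1)/(3 - 1) × (1.4 - 5)/(3 - 5) × (1.4 - 7)/(3 - 7) = 0.302400
L_3(1.4) = (1.4 - (-1))/(5 - (-1)) × (1.4 - 1)/(5 - 1) × (1.4 - 3)/(5 - 3) × (1.4 - 7)/(5 - 7) = -0.089600
L_4(1.4) = (1.4 - (-1))/(7 - (-1)) × (1.4 - 1)/(7 - 1) × (1.4 - 3)/(7 - 3) × (1.4 - 5)/(7 - 5) = 0.014400

P(1.4) = 21×L_0(1.4) + (-5)×L_1(1.4) + 15×L_2(1.4) + (-14)×L_3(1.4) + 17×L_4(1.4)
P(1.4) = 1.297600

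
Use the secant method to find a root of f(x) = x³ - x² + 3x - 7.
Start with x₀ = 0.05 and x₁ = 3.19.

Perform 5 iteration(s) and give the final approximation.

f(x) = x³ - x² + 3x - 7
x₀ = 0.05, x₁ = 3.19

Secant formula: x_{n+1} = x_n - f(x_n)(x_n - x_{n-1})/(f(x_n) - f(x_{n-1}))

Iteration 1:
  f(0.050000) = -6.852375
  f(3.190000) = 24.855659
  x_2 = 3.190000 - 24.855659×(3.190000 - 0.050000)/(24.855659 - (-6.852375))
       = 0.728581
Iteration 2:
  f(3.190000) = 24.855659
  f(0.728581) = -4.958336
  x_3 = 0.728581 - (-4.958336)×(0.728581 - 3.190000)/(-4.958336 - 24.855659)
       = 1.137937
Iteration 3:
  f(0.728581) = -4.958336
  f(1.137937) = -3.407575
  x_4 = 1.137937 - (-3.407575)×(1.137937 - 0.728581)/(-3.407575 - (-4.958336))
       = 2.037439
Iteration 4:
  f(1.137937) = -3.407575
  f(2.037439) = 3.418887
  x_5 = 2.037439 - 3.418887×(2.037439 - 1.137937)/(3.418887 - (-3.407575))
       = 1.586943
Iteration 5:
  f(2.037439) = 3.418887
  f(1.586943) = -0.761024
  x_6 = 1.586943 - (-0.761024)×(1.586943 - 2.037439)/(-0.761024 - 3.418887)
       = 1.668963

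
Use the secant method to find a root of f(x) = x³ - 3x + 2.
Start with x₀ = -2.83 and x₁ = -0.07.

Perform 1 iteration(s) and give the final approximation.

f(x) = x³ - 3x + 2
x₀ = -2.83, x₁ = -0.07

Secant formula: x_{n+1} = x_n - f(x_n)(x_n - x_{n-1})/(f(x_n) - f(x_{n-1}))

Iteration 1:
  f(-2.830000) = -12.175187
  f(-0.070000) = 2.209657
  x_2 = -0.070000 - 2.209657×(-0.070000 - (-2.830000))/(2.209657 - (-12.175187))
       = -0.493964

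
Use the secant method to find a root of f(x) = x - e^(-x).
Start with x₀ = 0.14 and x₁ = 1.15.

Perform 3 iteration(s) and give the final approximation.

f(x) = x - e^(-x)
x₀ = 0.14, x₁ = 1.15

Secant formula: x_{n+1} = x_n - f(x_n)(x_n - x_{n-1})/(f(x_n) - f(x_{n-1}))

Iteration 1:
  f(0.140000) = -0.729358
  f(1.150000) = 0.833363
  x_2 = 1.150000 - 0.833363×(1.150000 - 0.140000)/(0.833363 - (-0.729358))
       = 0.611390
Iteration 2:
  f(1.150000) = 0.833363
  f(0.611390) = 0.068794
  x_3 = 0.611390 - 0.068794×(0.611390 - 1.150000)/(0.068794 - 0.833363)
       = 0.562927
Iteration 3:
  f(0.611390) = 0.068794
  f(0.562927) = -0.006612
  x_4 = 0.562927 - (-0.006612)×(0.562927 - 0.611390)/(-0.006612 - 0.068794)
       = 0.567177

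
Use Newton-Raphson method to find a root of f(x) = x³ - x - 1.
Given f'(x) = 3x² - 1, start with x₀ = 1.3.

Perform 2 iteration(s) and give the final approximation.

f(x) = x³ - x - 1
f'(x) = 3x² - 1
x₀ = 1.3

Newton-Raphson formula: x_{n+1} = x_n - f(x_n)/f'(x_n)

Iteration 1:
  f(1.300000) = -0.103000
  f'(1.300000) = 4.070000
  x_1 = 1.300000 - (-0.103000)/4.070000 = 1.325307
Iteration 2:
  f(1.325307) = 0.002514
  f'(1.325307) = 4.269317
  x_2 = 1.325307 - 0.002514/4.269317 = 1.324718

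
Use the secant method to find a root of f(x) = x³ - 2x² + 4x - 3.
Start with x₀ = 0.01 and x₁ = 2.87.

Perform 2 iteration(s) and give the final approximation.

f(x) = x³ - 2x² + 4x - 3
x₀ = 0.01, x₁ = 2.87

Secant formula: x_{n+1} = x_n - f(x_n)(x_n - x_{n-1})/(f(x_n) - f(x_{n-1}))

Iteration 1:
  f(0.010000) = -2.960199
  f(2.870000) = 15.646103
  x_2 = 2.870000 - 15.646103×(2.870000 - 0.010000)/(15.646103 - (-2.960199))
       = 0.465016
Iteration 2:
  f(2.870000) = 15.646103
  f(0.465016) = -1.471860
  x_3 = 0.465016 - (-1.471860)×(0.465016 - 2.870000)/(-1.471860 - 15.646103)
       = 0.671805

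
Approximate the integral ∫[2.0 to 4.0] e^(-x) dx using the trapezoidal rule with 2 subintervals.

f(x) = e^(-x)
a = 2.0, b = 4.0, n = 2
h = (b - a)/n = 1.000000

Trapezoidal rule: (h/2)[f(x₀) + 2f(x₁) + 2f(x₂) + ... + f(xₙ)]

x_0 = 2.0000, f(x_0) = 0.135335, coefficient = 1
x_1 = 3.0000, f(x_1) = 0.049787, coefficient = 2
x_2 = 4.0000, f(x_2) = 0.018316, coefficient = 1

I ≈ (1.000000/2) × 0.253225 = 0.126613
Exact value: 0.117020
Error: 0.009593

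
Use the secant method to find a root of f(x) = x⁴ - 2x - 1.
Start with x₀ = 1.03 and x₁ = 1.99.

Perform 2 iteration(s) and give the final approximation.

f(x) = x⁴ - 2x - 1
x₀ = 1.03, x₁ = 1.99

Secant formula: x_{n+1} = x_n - f(x_n)(x_n - x_{n-1})/(f(x_n) - f(x_{n-1}))

Iteration 1:
  f(1.030000) = -1.934491
  f(1.990000) = 10.702392
  x_2 = 1.990000 - 10.702392×(1.990000 - 1.030000)/(10.702392 - (-1.934491))
       = 1.176960
Iteration 2:
  f(1.990000) = 10.702392
  f(1.176960) = -1.435046
  x_3 = 1.176960 - (-1.435046)×(1.176960 - 1.990000)/(-1.435046 - 10.702392)
       = 1.273088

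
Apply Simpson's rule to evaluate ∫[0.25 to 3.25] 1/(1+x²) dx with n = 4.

f(x) = 1/(1+x²)
a = 0.25, b = 3.25, n = 4
h = (b - a)/n = 0.750000

Simpson's rule: (h/3)[f(x₀) + 4f(x₁) + 2f(x₂) + ... + f(xₙ)]

x_0 = 0.2500, f(x_0) = 0.941176, coefficient = 1
x_1 = 1.0000, f(x_1) = 0.500000, coefficient = 4
x_2 = 1.7500, f(x_2) = 0.246154, coefficient = 2
x_3 = 2.5000, f(x_3) = 0.137931, coefficient = 4
x_4 = 3.2500, f(x_4) = 0.086486, coefficient = 1

I ≈ (0.750000/3) × 4.071695 = 1.017924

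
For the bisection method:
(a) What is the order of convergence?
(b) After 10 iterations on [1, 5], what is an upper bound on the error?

(a) Bisection has linear (order 1) convergence; the error is halved each step.

(b) Error bound = (b-a)/2^n = (5 - 1)/2^{10}
    = 4/2^{10}

(a) 1 (linear); (b) error ≤ 3.91e-03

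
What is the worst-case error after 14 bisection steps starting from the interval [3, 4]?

Bisection error bound: |error| ≤ (b-a)/2^n
|error| ≤ (4 - 3)/2^14 = 1/2^14
|error| ≤ 0.0000610352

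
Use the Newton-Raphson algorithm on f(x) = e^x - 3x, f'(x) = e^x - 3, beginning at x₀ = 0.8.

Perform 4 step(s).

f(x) = e^x - 3x
f'(x) = e^x - 3
x₀ = 0.8

Newton-Raphson formula: x_{n+1} = x_n - f(x_n)/f'(x_n)

Iteration 1:
  f(0.800000) = -0.174459
  f'(0.800000) = -0.774459
  x_1 = 0.800000 - (-0.174459)/(-0.774459) = 0.574734
Iteration 2:
  f(0.574734) = 0.052456
  f'(0.574734) = -1.223342
  x_2 = 0.574734 - 0.052456/(-1.223342) = 0.617613
Iteration 3:
  f(0.617613) = 0.001657
  f'(0.617613) = -1.145504
  x_3 = 0.617613 - 0.001657/(-1.145504) = 0.619060
Iteration 4:
  f(0.619060) = 0.000002
  f'(0.619060) = -1.142819
  x_4 = 0.619060 - 0.000002/(-1.142819) = 0.619061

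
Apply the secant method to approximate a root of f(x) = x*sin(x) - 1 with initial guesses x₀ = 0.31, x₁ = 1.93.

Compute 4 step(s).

f(x) = x*sin(x) - 1
x₀ = 0.31, x₁ = 1.93

Secant formula: x_{n+1} = x_n - f(x_n)(x_n - x_{n-1})/(f(x_n) - f(x_{n-1}))

Iteration 1:
  f(0.310000) = -0.905432
  f(1.930000) = 0.806822
  x_2 = 1.930000 - 0.806822×(1.930000 - 0.310000)/(0.806822 - (-0.905432))
       = 1.166649
Iteration 2:
  f(1.930000) = 0.806822
  f(1.166649) = 0.072661
  x_3 = 1.166649 - 0.072661×(1.166649 - 1.930000)/(0.072661 - 0.806822)
       = 1.091099
Iteration 3:
  f(1.166649) = 0.072661
  f(1.091099) = -0.032049
  x_4 = 1.091099 - (-0.032049)×(1.091099 - 1.166649)/(-0.032049 - 0.072661)
       = 1.114222
Iteration 4:
  f(1.091099) = -0.032049
  f(1.114222) = 0.000091
  x_5 = 1.114222 - 0.000091×(1.114222 - 1.091099)/(0.000091 - (-0.032049))
       = 1.114157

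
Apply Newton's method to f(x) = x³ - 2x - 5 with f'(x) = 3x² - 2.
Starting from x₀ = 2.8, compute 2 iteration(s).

f(x) = x³ - 2x - 5
f'(x) = 3x² - 2
x₀ = 2.8

Newton-Raphson formula: x_{n+1} = x_n - f(x_n)/f'(x_n)

Iteration 1:
  f(2.800000) = 11.352000
  f'(2.800000) = 21.520000
  x_1 = 2.800000 - 11.352000/21.520000 = 2.272491
Iteration 2:
  f(2.272491) = 2.190647
  f'(2.272491) = 13.492642
  x_2 = 2.272491 - 2.190647/13.492642 = 2.110132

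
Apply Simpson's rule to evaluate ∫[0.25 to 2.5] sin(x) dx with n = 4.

f(x) = sin(x)
a = 0.25, b = 2.5, n = 4
h = (b - a)/n = 0.562500

Simpson's rule: (h/3)[f(x₀) + 4f(x₁) + 2f(x₂) + ... + f(xₙ)]

x_0 = 0.2500, f(x_0) = 0.247404, coefficient = 1
x_1 = 0.8125, f(x_1) = 0.726009, coefficient = 4
x_2 = 1.3750, f(x_2) = 0.980893, coefficient = 2
x_3 = 1.9375, f(x_3) = 0.933514, coefficient = 4
x_4 = 2.5000, f(x_4) = 0.598472, coefficient = 1

I ≈ (0.562500/3) × 9.445754 = 1.771079
Exact value: 1.770056
Error: 0.001023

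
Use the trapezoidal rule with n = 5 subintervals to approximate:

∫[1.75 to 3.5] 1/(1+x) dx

f(x) = 1/(1+x)
a = 1.75, b = 3.5, n = 5
h = (b - a)/n = 0.350000

Trapezoidal rule: (h/2)[f(x₀) + 2f(x₁) + 2f(x₂) + ... + f(xₙ)]

x_0 = 1.7500, f(x_0) = 0.363636, coefficient = 1
x_1 = 2.1000, f(x_1) = 0.322581, coefficient = 2
x_2 = 2.4500, f(x_2) = 0.289855, coefficient = 2
x_3 = 2.8000, f(x_3) = 0.263158, coefficient = 2
x_4 = 3.1500, f(x_4) = 0.240964, coefficient = 2
x_5 = 3.5000, f(x_5) = 0.222222, coefficient = 1

I ≈ (0.350000/2) × 2.818974 = 0.493320
Exact value: 0.492476
Error: 0.000844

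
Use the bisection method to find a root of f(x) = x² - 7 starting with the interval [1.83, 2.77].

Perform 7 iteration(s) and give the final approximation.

f(x) = x² - 7
Initial interval: [1.83, 2.77]

Iteration 1:
  c_1 = (1.830000 + 2.770000)/2 = 2.300000
  f(c_1) = f(2.300000) = -1.710000
  f(a) × f(c) ≥ 0, new interval: [2.300000, 2.770000]
Iteration 2:
  c_2 = (2.300000 + 2.770000)/2 = 2.535000
  f(c_2) = f(2.535000) = -0.573775
  f(a) × f(c) ≥ 0, new interval: [2.535000, 2.770000]
Iteration 3:
  c_3 = (2.535000 + 2.770000)/2 = 2.652500
  f(c_3) = f(2.652500) = 0.035756
  f(a) × f(c) < 0, new interval: [2.535000, 2.652500]
Iteration 4:
  c_4 = (2.535000 + 2.652500)/2 = 2.593750
  f(c_4) = f(2.593750) = -0.272461
  f(a) × f(c) ≥ 0, new interval: [2.593750, 2.652500]
Iteration 5:
  c_5 = (2.593750 + 2.652500)/2 = 2.623125
  f(c_5) = f(2.623125) = -0.119215
  f(a) × f(c) ≥ 0, new interval: [2.623125, 2.652500]
Iteration 6:
  c_6 = (2.623125 + 2.652500)/2 = 2.637812
  f(c_6) = f(2.637812) = -0.041945
  f(a) × f(c) ≥ 0, new interval: [2.637812, 2.652500]
Iteration 7:
  c_7 = (2.637812 + 2.652500)/2 = 2.645156
  f(c_7) = f(2.645156) = -0.003148
  f(a) × f(c) ≥ 0, new interval: [2.645156, 2.652500]

After 7 iteration(s), the approximation is c_7 = 2.645156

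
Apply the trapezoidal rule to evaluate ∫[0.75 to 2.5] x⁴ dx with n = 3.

f(x) = x⁴
a = 0.75, b = 2.5, n = 3
h = (b - a)/n = 0.583333

Trapezoidal rule: (h/2)[f(x₀) + 2f(x₁) + 2f(x₂) + ... + f(xₙ)]

x_0 = 0.7500, f(x_0) = 0.316406, coefficient = 1
x_1 = 1.3333, f(x_1) = 3.160494, coefficient = 2
x_2 = 1.9167, f(x_2) = 13.495419, coefficient = 2
x_3 = 2.5000, f(x_3) = 39.062500, coefficient = 1

I ≈ (0.583333/2) × 72.690731 = 21.201463
Exact value: 19.483789
Error: 1.717674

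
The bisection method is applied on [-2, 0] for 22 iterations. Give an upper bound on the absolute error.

Bisection error bound: |error| ≤ (b-a)/2^n
|error| ≤ (0 - (-2))/2^22 = 2/2^22
|error| ≤ 0.0000004768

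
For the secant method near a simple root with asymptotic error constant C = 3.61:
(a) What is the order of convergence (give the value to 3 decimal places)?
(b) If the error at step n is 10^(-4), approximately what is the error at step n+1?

(a) Secant method has superlinear convergence with order φ = (1+√5)/2 ≈ 1.618.
    This means |e_{n+1}| ≈ C|e_n|^1.618.

(b) With |e_n| = 10^(-4) and C = 3.61:
    |e_{n+1}| ≈ 3.61 × (10^(-4))^1.618 = 3.61 × 10^(-6.47)

(a) ≈ 1.618 (golden ratio); (b) |e_{n+1}| ≈ 1.217e-06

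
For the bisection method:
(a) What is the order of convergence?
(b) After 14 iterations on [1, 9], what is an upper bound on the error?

(a) Bisection has linear (order 1) convergence; the error is halved each step.

(b) Error bound = (b-a)/2^n = (9 - 1)/2^{14}
    = 8/2^{14}

(a) 1 (linear); (b) error ≤ 4.88e-04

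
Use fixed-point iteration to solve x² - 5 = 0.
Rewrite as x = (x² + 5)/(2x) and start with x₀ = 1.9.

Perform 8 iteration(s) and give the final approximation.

Equation: x² - 5 = 0
Fixed-point form: x = (x² + 5)/(2x)
x₀ = 1.9

x_1 = g(1.900000) = 2.265789
x_2 = g(2.265789) = 2.236263
x_3 = g(2.236263) = 2.236068
x_4 = g(2.236068) = 2.236068
x_5 = g(2.236068) = 2.236068
x_6 = g(2.236068) = 2.236068
x_7 = g(2.236068) = 2.236068
x_8 = g(2.236068) = 2.236068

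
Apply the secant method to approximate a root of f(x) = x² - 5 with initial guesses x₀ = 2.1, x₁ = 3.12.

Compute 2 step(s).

f(x) = x² - 5
x₀ = 2.1, x₁ = 3.12

Secant formula: x_{n+1} = x_n - f(x_n)(x_n - x_{n-1})/(f(x_n) - f(x_{n-1}))

Iteration 1:
  f(2.100000) = -0.590000
  f(3.120000) = 4.734400
  x_2 = 3.120000 - 4.734400×(3.120000 - 2.100000)/(4.734400 - (-0.590000))
       = 2.213027
Iteration 2:
  f(3.120000) = 4.734400
  f(2.213027) = -0.102512
  x_3 = 2.213027 - (-0.102512)×(2.213027 - 3.120000)/(-0.102512 - 4.734400)
       = 2.232249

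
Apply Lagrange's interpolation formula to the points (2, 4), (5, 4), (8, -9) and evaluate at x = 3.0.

Lagrange interpolation formula:
P(x) = Σ yᵢ × Lᵢ(x)
where Lᵢ(x) = Π_{j≠i} (x - xⱼ)/(xᵢ - xⱼ)

L_0(3.0) = (3.0 - 5)/(2 - 5) × (3.0 - 8)/(2 - 8) = 0.555556
L_1(3.0) = (3.0 - 2)/(5 - 2) × (3.0 - 8)/(5 - 8) = 0.555556
L_2(3.0) = (3.0 - 2)/(8 - 2) × (3.0 - 5)/(8 - 5) = -0.111111

P(3.0) = 4×L_0(3.0) + 4×L_1(3.0) + (-9)×L_2(3.0)
P(3.0) = 5.444444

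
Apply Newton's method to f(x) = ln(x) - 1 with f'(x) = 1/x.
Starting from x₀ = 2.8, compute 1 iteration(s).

f(x) = ln(x) - 1
f'(x) = 1/x
x₀ = 2.8

Newton-Raphson formula: x_{n+1} = x_n - f(x_n)/f'(x_n)

Iteration 1:
  f(2.800000) = 0.029619
  f'(2.800000) = 0.357143
  x_1 = 2.800000 - 0.029619/0.357143 = 2.717066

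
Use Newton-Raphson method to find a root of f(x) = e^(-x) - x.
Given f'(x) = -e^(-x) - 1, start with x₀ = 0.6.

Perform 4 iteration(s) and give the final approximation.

f(x) = e^(-x) - x
f'(x) = -e^(-x) - 1
x₀ = 0.6

Newton-Raphson formula: x_{n+1} = x_n - f(x_n)/f'(x_n)

Iteration 1:
  f(0.600000) = -0.051188
  f'(0.600000) = -1.548812
  x_1 = 0.600000 - (-0.051188)/(-1.548812) = 0.566950
Iteration 2:
  f(0.566950) = 0.000303
  f'(0.566950) = -1.567253
  x_2 = 0.566950 - 0.000303/(-1.567253) = 0.567143
Iteration 3:
  f(0.567143) = 0.000000
  f'(0.567143) = -1.567143
  x_3 = 0.567143 - 0.000000/(-1.567143) = 0.567143
Iteration 4:
  f(0.567143) = 0.000000
  f'(0.567143) = -1.567143
  x_4 = 0.567143 - 0.000000/(-1.567143) = 0.567143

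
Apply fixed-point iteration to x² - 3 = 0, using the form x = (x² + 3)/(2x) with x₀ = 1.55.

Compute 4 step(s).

Equation: x² - 3 = 0
Fixed-point form: x = (x² + 3)/(2x)
x₀ = 1.55

x_1 = g(1.550000) = 1.742742
x_2 = g(1.742742) = 1.732084
x_3 = g(1.732084) = 1.732051
x_4 = g(1.732051) = 1.732051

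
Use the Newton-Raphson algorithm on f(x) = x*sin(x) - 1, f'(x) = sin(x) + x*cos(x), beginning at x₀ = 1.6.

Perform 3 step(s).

f(x) = x*sin(x) - 1
f'(x) = sin(x) + x*cos(x)
x₀ = 1.6

Newton-Raphson formula: x_{n+1} = x_n - f(x_n)/f'(x_n)

Iteration 1:
  f(1.600000) = 0.599318
  f'(1.600000) = 0.952854
  x_1 = 1.600000 - 0.599318/0.952854 = 0.971029
Iteration 2:
  f(0.971029) = -0.198448
  f'(0.971029) = 1.373565
  x_2 = 0.971029 - (-0.198448)/1.373565 = 1.115505
Iteration 3:
  f(1.115505) = 0.001872
  f'(1.115505) = 1.388647
  x_3 = 1.115505 - 0.001872/1.388647 = 1.114157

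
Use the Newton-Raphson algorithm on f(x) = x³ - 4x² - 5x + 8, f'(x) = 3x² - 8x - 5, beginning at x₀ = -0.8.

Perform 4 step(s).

f(x) = x³ - 4x² - 5x + 8
f'(x) = 3x² - 8x - 5
x₀ = -0.8

Newton-Raphson formula: x_{n+1} = x_n - f(x_n)/f'(x_n)

Iteration 1:
  f(-0.800000) = 8.928000
  f'(-0.800000) = 3.320000
  x_1 = -0.800000 - 8.928000/3.320000 = -3.489157
Iteration 2:
  f(-3.489157) = -65.728812
  f'(-3.489157) = 59.435895
  x_2 = -3.489157 - (-65.728812)/59.435895 = -2.383279
Iteration 3:
  f(-2.383279) = -16.340757
  f'(-2.383279) = 31.106294
  x_3 = -2.383279 - (-16.340757)/31.106294 = -1.857959
Iteration 4:
  f(-1.857959) = -2.931953
  f'(-1.857959) = 20.219712
  x_4 = -1.857959 - (-2.931953)/20.219712 = -1.712955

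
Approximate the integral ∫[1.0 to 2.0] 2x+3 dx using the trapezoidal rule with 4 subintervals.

f(x) = 2x+3
a = 1.0, b = 2.0, n = 4
h = (b - a)/n = 0.250000

Trapezoidal rule: (h/2)[f(x₀) + 2f(x₁) + 2f(x₂) + ... + f(xₙ)]

x_0 = 1.0000, f(x_0) = 5.000000, coefficient = 1
x_1 = 1.2500, f(x_1) = 5.500000, coefficient = 2
x_2 = 1.5000, f(x_2) = 6.000000, coefficient = 2
x_3 = 1.7500, f(x_3) = 6.500000, coefficient = 2
x_4 = 2.0000, f(x_4) = 7.000000, coefficient = 1

I ≈ (0.250000/2) × 48.000000 = 6.000000
Exact value: 6.000000
Error: 0.000000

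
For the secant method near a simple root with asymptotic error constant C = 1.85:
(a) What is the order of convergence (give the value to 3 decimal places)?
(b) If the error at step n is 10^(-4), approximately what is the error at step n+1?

(a) Secant method has superlinear convergence with order φ = (1+√5)/2 ≈ 1.618.
    This means |e_{n+1}| ≈ C|e_n|^1.618.

(b) With |e_n| = 10^(-4) and C = 1.85:
    |e_{n+1}| ≈ 1.85 × (10^(-4))^1.618 = 1.85 × 10^(-6.47)

(a) ≈ 1.618 (golden ratio); (b) |e_{n+1}| ≈ 6.238e-07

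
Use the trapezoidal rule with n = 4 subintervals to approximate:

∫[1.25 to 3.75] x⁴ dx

f(x) = x⁴
a = 1.25, b = 3.75, n = 4
h = (b - a)/n = 0.625000

Trapezoidal rule: (h/2)[f(x₀) + 2f(x₁) + 2f(x₂) + ... + f(xₙ)]

x_0 = 1.2500, f(x_0) = 2.441406, coefficient = 1
x_1 = 1.8750, f(x_1) = 12.359619, coefficient = 2
x_2 = 2.5000, f(x_2) = 39.062500, coefficient = 2
x_3 = 3.1250, f(x_3) = 95.367432, coefficient = 2
x_4 = 3.7500, f(x_4) = 197.753906, coefficient = 1

I ≈ (0.625000/2) × 493.774414 = 154.304504
Exact value: 147.705078
Error: 6.599426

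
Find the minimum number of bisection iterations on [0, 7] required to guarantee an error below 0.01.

We need (b-a)/2^n ≤ 0.01
(7 - 0)/2^n ≤ 0.01
7/2^n ≤ 0.01
2^n ≥ 700
n ≥ log₂(700) = 9.45
n ≥ 10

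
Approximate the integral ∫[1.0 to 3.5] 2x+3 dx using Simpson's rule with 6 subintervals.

f(x) = 2x+3
a = 1.0, b = 3.5, n = 6
h = (b - a)/n = 0.416667

Simpson's rule: (h/3)[f(x₀) + 4f(x₁) + 2f(x₂) + ... + f(xₙ)]

x_0 = 1.0000, f(x_0) = 5.000000, coefficient = 1
x_1 = 1.4167, f(x_1) = 5.833333, coefficient = 4
x_2 = 1.8333, f(x_2) = 6.666667, coefficient = 2
x_3 = 2.2500, f(x_3) = 7.500000, coefficient = 4
x_4 = 2.6667, f(x_4) = 8.333333, coefficient = 2
x_5 = 3.0833, f(x_5) = 9.166667, coefficient = 4
x_6 = 3.5000, f(x_6) = 10.000000, coefficient = 1

I ≈ (0.416667/3) × 135.000000 = 18.750000
Exact value: 18.750000
Error: 0.000000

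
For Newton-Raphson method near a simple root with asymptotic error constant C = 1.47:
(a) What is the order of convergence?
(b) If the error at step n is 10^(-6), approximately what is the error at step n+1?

(a) Newton-Raphson has quadratic (order 2) convergence near simple roots.
    This means |e_{n+1}| ≈ C|e_n|².

(b) With |e_n| = 10^(-6) and C = 1.47:
    |e_{n+1}| ≈ 1.47 × (10^(-6))² = 1.47 × 10^(-12)

(a) 2 (quadratic); (b) |e_{n+1}| ≈ 1.470e-12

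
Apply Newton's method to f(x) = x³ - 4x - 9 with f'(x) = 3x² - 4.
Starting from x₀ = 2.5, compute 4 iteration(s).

f(x) = x³ - 4x - 9
f'(x) = 3x² - 4
x₀ = 2.5

Newton-Raphson formula: x_{n+1} = x_n - f(x_n)/f'(x_n)

Iteration 1:
  f(2.500000) = -3.375000
  f'(2.500000) = 14.750000
  x_1 = 2.500000 - (-3.375000)/14.750000 = 2.728814
Iteration 2:
  f(2.728814) = 0.404647
  f'(2.728814) = 18.339270
  x_2 = 2.728814 - 0.404647/18.339270 = 2.706749
Iteration 3:
  f(2.706749) = 0.003975
  f'(2.706749) = 17.979471
  x_3 = 2.706749 - 0.003975/17.979471 = 2.706528
Iteration 4:
  f(2.706528) = 0.000000
  f'(2.706528) = 17.975881
  x_4 = 2.706528 - 0.000000/17.975881 = 2.706528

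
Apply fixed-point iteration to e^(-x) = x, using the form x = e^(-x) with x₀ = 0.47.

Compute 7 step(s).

Equation: e^(-x) = x
Fixed-point form: x = e^(-x)
x₀ = 0.47

x_1 = g(0.470000) = 0.625002
x_2 = g(0.625002) = 0.535260
x_3 = g(0.535260) = 0.585517
x_4 = g(0.585517) = 0.556818
x_5 = g(0.556818) = 0.573030
x_6 = g(0.573030) = 0.563815
x_7 = g(0.563815) = 0.569034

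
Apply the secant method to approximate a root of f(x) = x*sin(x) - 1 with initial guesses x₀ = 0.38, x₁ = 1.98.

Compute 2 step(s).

f(x) = x*sin(x) - 1
x₀ = 0.38, x₁ = 1.98

Secant formula: x_{n+1} = x_n - f(x_n)(x_n - x_{n-1})/(f(x_n) - f(x_{n-1}))

Iteration 1:
  f(0.380000) = -0.859050
  f(1.980000) = 0.816527
  x_2 = 1.980000 - 0.816527×(1.980000 - 0.380000)/(0.816527 - (-0.859050))
       = 1.200303
Iteration 2:
  f(1.980000) = 0.816527
  f(1.200303) = 0.118860
  x_3 = 1.200303 - 0.118860×(1.200303 - 1.980000)/(0.118860 - 0.816527)
       = 1.067467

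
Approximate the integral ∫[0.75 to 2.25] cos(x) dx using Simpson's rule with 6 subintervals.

f(x) = cos(x)
a = 0.75, b = 2.25, n = 6
h = (b - a)/n = 0.250000

Simpson's rule: (h/3)[f(x₀) + 4f(x₁) + 2f(x₂) + ... + f(xₙ)]

x_0 = 0.7500, f(x_0) = 0.731689, coefficient = 1
x_1 = 1.0000, f(x_1) = 0.540302, coefficient = 4
x_2 = 1.2500, f(x_2) = 0.315322, coefficient = 2
x_3 = 1.5000, f(x_3) = 0.070737, coefficient = 4
x_4 = 1.7500, f(x_4) = -0.178246, coefficient = 2
x_5 = 2.0000, f(x_5) = -0.416147, coefficient = 4
x_6 = 2.2500, f(x_6) = -0.628174, coefficient = 1

I ≈ (0.250000/3) × 1.157239 = 0.096437
Exact value: 0.096434
Error: 0.000002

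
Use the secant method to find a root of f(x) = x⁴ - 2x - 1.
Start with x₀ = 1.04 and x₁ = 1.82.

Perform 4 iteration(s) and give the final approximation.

f(x) = x⁴ - 2x - 1
x₀ = 1.04, x₁ = 1.82

Secant formula: x_{n+1} = x_n - f(x_n)(x_n - x_{n-1})/(f(x_n) - f(x_{n-1}))

Iteration 1:
  f(1.040000) = -1.910141
  f(1.820000) = 6.331994
  x_2 = 1.820000 - 6.331994×(1.820000 - 1.040000)/(6.331994 - (-1.910141))
       = 1.220768
Iteration 2:
  f(1.820000) = 6.331994
  f(1.220768) = -1.220620
  x_3 = 1.220768 - (-1.220620)×(1.220768 - 1.820000)/(-1.220620 - 6.331994)
       = 1.317613
Iteration 3:
  f(1.220768) = -1.220620
  f(1.317613) = -0.621170
  x_4 = 1.317613 - (-0.621170)×(1.317613 - 1.220768)/(-0.621170 - (-1.220620))
       = 1.417967
Iteration 4:
  f(1.317613) = -0.621170
  f(1.417967) = 0.206702
  x_5 = 1.417967 - 0.206702×(1.417967 - 1.317613)/(0.206702 - (-0.621170))
       = 1.392911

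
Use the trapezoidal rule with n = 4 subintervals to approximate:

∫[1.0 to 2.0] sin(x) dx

f(x) = sin(x)
a = 1.0, b = 2.0, n = 4
h = (b - a)/n = 0.250000

Trapezoidal rule: (h/2)[f(x₀) + 2f(x₁) + 2f(x₂) + ... + f(xₙ)]

x_0 = 1.0000, f(x_0) = 0.841471, coefficient = 1
x_1 = 1.2500, f(x_1) = 0.948985, coefficient = 2
x_2 = 1.5000, f(x_2) = 0.997495, coefficient = 2
x_3 = 1.7500, f(x_3) = 0.983986, coefficient = 2
x_4 = 2.0000, f(x_4) = 0.909297, coefficient = 1

I ≈ (0.250000/2) × 7.611700 = 0.951462
Exact value: 0.956449
Error: 0.004987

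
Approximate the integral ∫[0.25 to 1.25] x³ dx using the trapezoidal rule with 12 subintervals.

f(x) = x³
a = 0.25, b = 1.25, n = 12
h = (b - a)/n = 0.083333

Trapezoidal rule: (h/2)[f(x₀) + 2f(x₁) + 2f(x₂) + ... + f(xₙ)]

x_0 = 0.2500, f(x_0) = 0.015625, coefficient = 1
x_1 = 0.3333, f(x_1) = 0.037037, coefficient = 2
x_2 = 0.4167, f(x_2) = 0.072338, coefficient = 2
x_3 = 0.5000, f(x_3) = 0.125000, coefficient = 2
x_4 = 0.5833, f(x_4) = 0.198495, coefficient = 2
x_5 = 0.6667, f(x_5) = 0.296296, coefficient = 2
x_6 = 0.7500, f(x_6) = 0.421875, coefficient = 2
x_7 = 0.8333, f(x_7) = 0.578704, coefficient = 2
x_8 = 0.9167, f(x_8) = 0.770255, coefficient = 2
x_9 = 1.0000, f(x_9) = 1.000000, coefficient = 2
x_10 = 1.0833, f(x_10) = 1.271412, coefficient = 2
x_11 = 1.1667, f(x_11) = 1.587963, coefficient = 2
x_12 = 1.2500, f(x_12) = 1.953125, coefficient = 1

I ≈ (0.083333/2) × 14.687500 = 0.611979
Exact value: 0.609375
Error: 0.002604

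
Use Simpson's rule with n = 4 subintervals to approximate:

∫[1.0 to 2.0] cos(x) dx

f(x) = cos(x)
a = 1.0, b = 2.0, n = 4
h = (b - a)/n = 0.250000

Simpson's rule: (h/3)[f(x₀) + 4f(x₁) + 2f(x₂) + ... + f(xₙ)]

x_0 = 1.0000, f(x_0) = 0.540302, coefficient = 1
x_1 = 1.2500, f(x_1) = 0.315322, coefficient = 4
x_2 = 1.5000, f(x_2) = 0.070737, coefficient = 2
x_3 = 1.7500, f(x_3) = -0.178246, coefficient = 4
x_4 = 2.0000, f(x_4) = -0.416147, coefficient = 1

I ≈ (0.250000/3) × 0.813935 = 0.067828
Exact value: 0.067826
Error: 0.000001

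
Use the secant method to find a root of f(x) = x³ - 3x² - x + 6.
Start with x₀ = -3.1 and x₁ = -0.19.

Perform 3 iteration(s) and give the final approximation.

f(x) = x³ - 3x² - x + 6
x₀ = -3.1, x₁ = -0.19

Secant formula: x_{n+1} = x_n - f(x_n)(x_n - x_{n-1})/(f(x_n) - f(x_{n-1}))

Iteration 1:
  f(-3.100000) = -49.521000
  f(-0.190000) = 6.074841
  x_2 = -0.190000 - 6.074841×(-0.190000 - (-3.100000))/(6.074841 - (-49.521000))
       = -0.507970
Iteration 2:
  f(-0.190000) = 6.074841
  f(-0.507970) = 5.602797
  x_3 = -0.507970 - 5.602797×(-0.507970 - (-0.190000))/(5.602797 - 6.074841)
       = -4.282025
Iteration 3:
  f(-0.507970) = 5.602797
  f(-4.282025) = -123.239287
  x_4 = -4.282025 - (-123.239287)×(-4.282025 - (-0.507970))/(-123.239287 - 5.602797)
       = -0.672087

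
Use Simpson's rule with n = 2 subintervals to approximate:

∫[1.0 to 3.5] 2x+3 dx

f(x) = 2x+3
a = 1.0, b = 3.5, n = 2
h = (b - a)/n = 1.250000

Simpson's rule: (h/3)[f(x₀) + 4f(x₁) + 2f(x₂) + ... + f(xₙ)]

x_0 = 1.0000, f(x_0) = 5.000000, coefficient = 1
x_1 = 2.2500, f(x_1) = 7.500000, coefficient = 4
x_2 = 3.5000, f(x_2) = 10.000000, coefficient = 1

I ≈ (1.250000/3) × 45.000000 = 18.750000
Exact value: 18.750000
Error: 0.000000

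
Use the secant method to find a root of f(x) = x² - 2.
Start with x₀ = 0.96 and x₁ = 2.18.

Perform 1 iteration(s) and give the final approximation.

f(x) = x² - 2
x₀ = 0.96, x₁ = 2.18

Secant formula: x_{n+1} = x_n - f(x_n)(x_n - x_{n-1})/(f(x_n) - f(x_{n-1}))

Iteration 1:
  f(0.960000) = -1.078400
  f(2.180000) = 2.752400
  x_2 = 2.180000 - 2.752400×(2.180000 - 0.960000)/(2.752400 - (-1.078400))
       = 1.303439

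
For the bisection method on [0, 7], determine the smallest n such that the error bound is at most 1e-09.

We need (b-a)/2^n ≤ 1e-09
(7 - 0)/2^n ≤ 1e-09
7/2^n ≤ 1e-09
2^n ≥ 7000000000
n ≥ log₂(7000000000) = 32.70
n ≥ 33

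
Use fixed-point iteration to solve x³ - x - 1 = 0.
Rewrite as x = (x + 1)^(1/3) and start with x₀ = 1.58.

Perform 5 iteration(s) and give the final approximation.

Equation: x³ - x - 1 = 0
Fixed-point form: x = (x + 1)^(1/3)
x₀ = 1.58

x_1 = g(1.580000) = 1.371534
x_2 = g(1.371534) = 1.333551
x_3 = g(1.333551) = 1.326394
x_4 = g(1.326394) = 1.325036
x_5 = g(1.325036) = 1.324778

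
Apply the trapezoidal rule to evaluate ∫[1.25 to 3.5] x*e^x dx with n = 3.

f(x) = x*e^x
a = 1.25, b = 3.5, n = 3
h = (b - a)/n = 0.750000

Trapezoidal rule: (h/2)[f(x₀) + 2f(x₁) + 2f(x₂) + ... + f(xₙ)]

x_0 = 1.2500, f(x_0) = 4.362929, coefficient = 1
x_1 = 2.0000, f(x_1) = 14.778112, coefficient = 2
x_2 = 2.7500, f(x_2) = 43.017238, coefficient = 2
x_3 = 3.5000, f(x_3) = 115.904082, coefficient = 1

I ≈ (0.750000/2) × 235.857710 = 88.446641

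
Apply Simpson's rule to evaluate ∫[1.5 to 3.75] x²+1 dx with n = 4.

f(x) = x²+1
a = 1.5, b = 3.75, n = 4
h = (b - a)/n = 0.562500

Simpson's rule: (h/3)[f(x₀) + 4f(x₁) + 2f(x₂) + ... + f(xₙ)]

x_0 = 1.5000, f(x_0) = 3.250000, coefficient = 1
x_1 = 2.0625, f(x_1) = 5.253906, coefficient = 4
x_2 = 2.6250, f(x_2) = 7.890625, coefficient = 2
x_3 = 3.1875, f(x_3) = 11.160156, coefficient = 4
x_4 = 3.7500, f(x_4) = 15.062500, coefficient = 1

I ≈ (0.562500/3) × 99.750000 = 18.703125
Exact value: 18.703125
Error: 0.000000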